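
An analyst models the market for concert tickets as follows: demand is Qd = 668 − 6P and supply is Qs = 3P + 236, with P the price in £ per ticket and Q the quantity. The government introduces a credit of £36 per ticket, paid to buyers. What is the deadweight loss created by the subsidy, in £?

Before the subsidy: set 668 − 6P = 3P + 236 → P* = £48, Q* = 380.
With a per-unit subsidy paid to buyers, each effectively pays P − 36, so demand becomes Qd = 668 − 6(P − 36).
Solving gives Q = 452 with buyers paying £36 and producers receiving £72 (the £36 wedge).
Quantity rises by |ΔQ| = |380 − 452| = 72.
DWL = ½ · t · |ΔQ| = ½ · 36 · 72 = £1296.

Deadweight loss = £1296.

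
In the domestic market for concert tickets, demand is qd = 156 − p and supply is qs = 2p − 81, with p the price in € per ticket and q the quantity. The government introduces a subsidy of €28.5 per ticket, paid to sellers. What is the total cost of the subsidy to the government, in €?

Government outlay = €2736.

Without the subsidy, 156 − p = 2p − 81 gives 3p = 237, so p* = €79 and q* = 77.
With a per-unit subsidy paid to sellers, each receives p + 28.5 per unit sold, so supply becomes qs = 2(p + 28.5) − 81.
New equilibrium: buyers pay €60, sellers receive €88.5, q = 96. (Wedge: pb − ps = −28.5.)
Outlay = t · Q = 28.5 · 96 = €2736.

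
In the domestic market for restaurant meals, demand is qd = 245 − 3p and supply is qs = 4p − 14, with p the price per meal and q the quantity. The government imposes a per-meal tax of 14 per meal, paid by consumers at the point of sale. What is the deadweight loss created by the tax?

Deadweight loss = 168.

Without the tax, 245 − 3p = 4p − 14 gives 7p = 259, so p* = 37 and q* = 134.
With the tax collected from consumers, demand (in seller-price terms) shifts: qd = 245 − 3(p + 14).
New equilibrium: consumers pay 45, producers receive 31, q = 110. (Wedge: pb − ps = 14.)
Quantity falls by |ΔQ| = |134 − 110| = 24.
DWL = ½ · t · |ΔQ| = ½ · 14 · 24 = 168.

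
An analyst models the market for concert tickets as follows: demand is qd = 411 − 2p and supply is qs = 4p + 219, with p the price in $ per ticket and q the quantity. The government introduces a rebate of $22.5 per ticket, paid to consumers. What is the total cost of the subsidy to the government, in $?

Government outlay = $8482.5.

Before the subsidy: set 411 − 2p = 4p + 219 → p* = $32, q* = 347.
With a per-unit subsidy paid to consumers, each effectively pays p − 22.5, so demand becomes qd = 411 − 2(p − 22.5).
Solving gives q = 377 with consumers paying $17 and suppliers receiving $39.5 (the $22.5 wedge).
Outlay = t · Q = 22.5 · 377 = $8482.5.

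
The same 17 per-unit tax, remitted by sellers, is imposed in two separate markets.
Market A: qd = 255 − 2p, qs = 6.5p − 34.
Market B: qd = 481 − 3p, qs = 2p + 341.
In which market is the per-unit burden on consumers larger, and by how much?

Market A, by 6.2.

Market A: pre-tax p* = 34, q* = 187; post-tax q = 161; per-unit burden on consumers = 13.
Market B: pre-tax p* = 28, q* = 397; post-tax q = 376.6; per-unit burden on consumers = 6.8.
Difference: 13 vs 6.8 → market A is larger by 6.2.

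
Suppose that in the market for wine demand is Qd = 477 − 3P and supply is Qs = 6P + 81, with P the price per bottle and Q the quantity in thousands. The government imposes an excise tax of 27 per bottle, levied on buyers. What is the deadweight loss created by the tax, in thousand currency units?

Deadweight loss = 729 thousand.

Before the tax: set 477 − 3P = 6P + 81 → P* = 44, Q* = 345.
With the tax collected from buyers, demand (in seller-price terms) shifts: Qd = 477 − 3(P + 27).
Solving gives Q = 291 with buyers paying 62 and producers receiving 35 (the 27 wedge).
Quantity falls by |ΔQ| = |345 − 291| = 54.
DWL = ½ · t · |ΔQ| = ½ · 27 · 54 = 729.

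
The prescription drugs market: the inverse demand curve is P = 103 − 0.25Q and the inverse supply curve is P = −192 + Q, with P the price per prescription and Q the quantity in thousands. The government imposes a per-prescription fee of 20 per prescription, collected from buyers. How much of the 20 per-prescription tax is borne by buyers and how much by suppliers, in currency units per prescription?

Buyers bear 4 per prescription; suppliers bear 16 per prescription.

Inverting to Q(P) form: Qd = 412 − 4P; Qs = P + 192.
Before the tax: set 412 − 4P = P + 192 → P* = 44, Q* = 236.
With the tax collected from buyers, demand (in seller-price terms) shifts: Qd = 412 − 4(P + 20).
New equilibrium: buyers pay 48, suppliers receive 28, Q = 220. (Wedge: Pb − Ps = 20.)
Burden on buyers: 4; on suppliers: 16. (They sum to 20.)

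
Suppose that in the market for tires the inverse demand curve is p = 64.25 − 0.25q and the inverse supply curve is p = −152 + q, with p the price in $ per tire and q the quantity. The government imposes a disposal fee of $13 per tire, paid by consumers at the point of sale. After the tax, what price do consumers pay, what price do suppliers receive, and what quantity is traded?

Consumers pay $23.6; suppliers receive $10.6; quantity = 162.6.

Rewrite in direct form: qd = 257 − 4p and qs = p + 152.
Before the tax: set 257 − 4p = p + 152 → p* = $21, q* = 173.
With the tax collected from consumers, demand (in seller-price terms) shifts: qd = 257 − 4(p + 13).
Solving gives q = 162.6 with consumers paying $23.6 and suppliers receiving $10.6 (the $13 wedge).
The less price-elastic side of the market bears the larger share of a per-unit tax.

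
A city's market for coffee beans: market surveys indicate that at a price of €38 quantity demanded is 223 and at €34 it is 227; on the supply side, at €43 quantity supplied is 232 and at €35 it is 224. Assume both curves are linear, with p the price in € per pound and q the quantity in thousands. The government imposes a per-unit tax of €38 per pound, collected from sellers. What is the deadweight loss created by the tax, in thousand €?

Deadweight loss = €361 thousand.

Demand slope: (227 − 223)/(34 − 38) = -1, so qd = 261 − p.
Supply slope: (224 − 232)/(35 − 43) = 1, so qs = p + 189.
Without the tax, 261 − p = p + 189 gives 2p = 72, so p* = €36 and q* = 225.
With the tax collected from sellers, supply shifts: qs = (p − 38) + 189.
Solving gives q = 206 with buyers paying €55 and sellers receiving €17 (the €38 wedge).
Quantity falls by |ΔQ| = |225 − 206| = 19.
DWL = ½ · t · |ΔQ| = ½ · 38 · 19 = €361.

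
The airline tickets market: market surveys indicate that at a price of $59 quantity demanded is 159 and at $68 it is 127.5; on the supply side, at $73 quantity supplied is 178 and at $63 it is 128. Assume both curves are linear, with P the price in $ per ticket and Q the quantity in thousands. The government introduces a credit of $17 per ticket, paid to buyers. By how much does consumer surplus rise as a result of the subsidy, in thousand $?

Consumer surplus rises by $1555 thousand.

Demand slope: (127.5 − 159)/(68 − 59) = -3.5, so Qd = 365.5 − 3.5P.
Supply slope: (128 − 178)/(63 − 73) = 5, so Qs = 5P − 187.
Without the subsidy, 365.5 − 3.5P = 5P − 187 gives 8.5P = 552.5, so P* = $65 and Q* = 138.
With a per-unit subsidy paid to buyers, each effectively pays P − 17, so demand becomes Qd = 365.5 − 3.5(P − 17).
New equilibrium: buyers pay $55, producers receive $72, Q = 173. (Wedge: Pb − Ps = −17.)
ΔCS is the trapezoid between Q = 173 and Q = 138 of height $10: ½ · (138 + 173) · 10 = $1555.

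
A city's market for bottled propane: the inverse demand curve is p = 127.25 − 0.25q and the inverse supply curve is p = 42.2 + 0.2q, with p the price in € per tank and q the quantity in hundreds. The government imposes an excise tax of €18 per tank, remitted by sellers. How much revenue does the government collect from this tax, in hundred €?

Tax revenue = €2682 hundred.

Rewrite in direct form: qd = 509 − 4p and qs = 5p − 211.
Before the tax: set 509 − 4p = 5p − 211 → p* = €80, q* = 189.
With the tax collected from sellers, supply shifts: qs = 5(p − 18) − 211.
New equilibrium: consumers pay €90, sellers receive €72, q = 149. (Wedge: pb − ps = 18.)
Revenue = t · Q = 18 · 149 = €2682.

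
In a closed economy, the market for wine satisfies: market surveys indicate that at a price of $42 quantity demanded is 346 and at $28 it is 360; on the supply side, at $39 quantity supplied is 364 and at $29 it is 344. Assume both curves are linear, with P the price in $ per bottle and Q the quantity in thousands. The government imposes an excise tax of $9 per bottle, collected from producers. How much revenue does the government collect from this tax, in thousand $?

Demand slope: (360 − 346)/(28 − 42) = -1, so Qd = 388 − P.
Supply slope: (344 − 364)/(29 − 39) = 2, so Qs = 2P + 286.
Before the tax: set 388 − P = 2P + 286 → P* = $34, Q* = 354.
With the tax collected from producers, supply shifts: Qs = 2(P − 9) + 286.
Solving gives Q = 348 with buyers paying $40 and producers receiving $31 (the $9 wedge).
Revenue = t · Q = 9 · 348 = $3132.

Tax revenue = $3132 thousand.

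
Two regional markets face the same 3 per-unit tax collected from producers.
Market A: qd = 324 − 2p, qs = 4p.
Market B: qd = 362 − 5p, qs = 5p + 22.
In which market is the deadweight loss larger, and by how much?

Market B, by 5.25.

Market A: pre-tax p* = 54, q* = 216; post-tax q = 212; deadweight loss = 6.
Market B: pre-tax p* = 34, q* = 192; post-tax q = 184.5; deadweight loss = 11.25.
Difference: 6 vs 11.25 → market B is larger by 5.25.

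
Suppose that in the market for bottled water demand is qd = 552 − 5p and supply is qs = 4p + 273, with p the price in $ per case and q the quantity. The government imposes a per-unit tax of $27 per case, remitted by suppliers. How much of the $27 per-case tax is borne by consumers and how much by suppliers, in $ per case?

Consumers bear $12 per case; suppliers bear $15 per case.

Without the tax, 552 − 5p = 4p + 273 gives 9p = 279, so p* = $31 and q* = 397.
With the tax collected from suppliers, supply shifts: qs = 4(p − 27) + 273.
Solving gives q = 337 with consumers paying $43 and suppliers receiving $16 (the $27 wedge).
Burden on consumers: $12; on suppliers: $15. (They sum to $27.)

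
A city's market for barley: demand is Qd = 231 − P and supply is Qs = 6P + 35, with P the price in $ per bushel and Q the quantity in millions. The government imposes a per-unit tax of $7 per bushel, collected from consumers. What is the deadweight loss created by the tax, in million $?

Deadweight loss = $21 million.

Before the tax: set 231 − P = 6P + 35 → P* = $28, Q* = 203.
With the tax collected from consumers, demand (in seller-price terms) shifts: Qd = 231 − (P + 7).
New equilibrium: consumers pay $34, suppliers receive $27, Q = 197. (Wedge: Pb − Ps = 7.)
Quantity falls by |ΔQ| = |203 − 197| = 6.
DWL = ½ · t · |ΔQ| = ½ · 7 · 6 = $21.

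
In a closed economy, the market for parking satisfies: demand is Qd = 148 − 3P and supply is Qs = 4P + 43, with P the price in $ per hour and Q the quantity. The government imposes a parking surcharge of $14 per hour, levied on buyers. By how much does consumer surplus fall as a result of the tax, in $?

Before the tax: set 148 − 3P = 4P + 43 → P* = $15, Q* = 103.
With the tax collected from buyers, demand (in seller-price terms) shifts: Qd = 148 − 3(P + 14).
New equilibrium: buyers pay $23, producers receive $9, Q = 79. (Wedge: Pb − Ps = 14.)
ΔCS is the trapezoid between Q = 79 and Q = 103 of height $8: ½ · (103 + 79) · 8 = $728.

Consumer surplus falls by $728.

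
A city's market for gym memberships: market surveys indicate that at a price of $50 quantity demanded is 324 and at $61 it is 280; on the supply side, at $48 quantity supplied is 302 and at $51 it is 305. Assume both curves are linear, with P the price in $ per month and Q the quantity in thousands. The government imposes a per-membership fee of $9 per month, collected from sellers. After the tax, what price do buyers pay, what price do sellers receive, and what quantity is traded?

Demand slope: (280 − 324)/(61 − 50) = -4, so Qd = 524 − 4P.
Supply slope: (305 − 302)/(51 − 48) = 1, so Qs = P + 254.
Before the tax: set 524 − 4P = P + 254 → P* = $54, Q* = 308.
With the tax collected from sellers, supply shifts: Qs = (P − 9) + 254.
Solving gives Q = 300.8 with buyers paying $55.8 and sellers receiving $46.8 (the $9 wedge).

Buyers pay $55.8; sellers receive $46.8; quantity = 300.8.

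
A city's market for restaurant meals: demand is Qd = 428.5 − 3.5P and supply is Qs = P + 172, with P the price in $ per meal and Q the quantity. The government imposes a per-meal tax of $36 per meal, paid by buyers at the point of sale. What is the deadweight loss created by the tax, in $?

Without the tax, 428.5 − 3.5P = P + 172 gives 4.5P = 256.5, so P* = $57 and Q* = 229.
With the tax collected from buyers, demand (in seller-price terms) shifts: Qd = 428.5 − 3.5(P + 36).
New equilibrium: buyers pay $65, sellers receive $29, Q = 201. (Wedge: Pb − Ps = 36.)
Quantity falls by |ΔQ| = |229 − 201| = 28.
DWL = ½ · t · |ΔQ| = ½ · 36 · 28 = $504.

Deadweight loss = $504.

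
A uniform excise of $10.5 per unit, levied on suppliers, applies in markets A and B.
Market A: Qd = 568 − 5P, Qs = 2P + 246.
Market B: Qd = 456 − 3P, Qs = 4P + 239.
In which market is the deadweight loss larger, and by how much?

Market A: pre-tax P* = $46, Q* = 338; post-tax Q = 323; deadweight loss = $78.75.
Market B: pre-tax P* = $31, Q* = 363; post-tax Q = 345; deadweight loss = $94.5.
Difference: $78.75 vs $94.5 → market B is larger by $15.75.

Market B, by $15.75.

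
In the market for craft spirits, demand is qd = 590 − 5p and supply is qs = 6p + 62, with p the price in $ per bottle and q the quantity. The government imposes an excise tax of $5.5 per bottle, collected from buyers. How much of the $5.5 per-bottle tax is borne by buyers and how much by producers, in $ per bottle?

Buyers bear $3 per bottle; producers bear $2.5 per bottle.

Before the tax: set 590 − 5p = 6p + 62 → p* = $48, q* = 350.
With the tax collected from buyers, demand (in seller-price terms) shifts: qd = 590 − 5(p + 5.5).
Solving gives q = 335 with buyers paying $51 and producers receiving $45.5 (the $5.5 wedge).
Burden on buyers: $3; on producers: $2.5. (They sum to $5.5.)
The less price-elastic side of the market bears the larger share of a per-unit tax.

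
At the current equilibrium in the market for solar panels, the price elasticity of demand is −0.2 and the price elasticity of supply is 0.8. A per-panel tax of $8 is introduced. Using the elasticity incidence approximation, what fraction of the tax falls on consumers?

Consumers' share ≈ 0.8.

Incidence ratio: consumers' share ≈ εs / (εs + |εd|) = 0.8 / (0.8 + 0.2) = 0.8.
Supply is the more elastic side, so consumers bear the larger share.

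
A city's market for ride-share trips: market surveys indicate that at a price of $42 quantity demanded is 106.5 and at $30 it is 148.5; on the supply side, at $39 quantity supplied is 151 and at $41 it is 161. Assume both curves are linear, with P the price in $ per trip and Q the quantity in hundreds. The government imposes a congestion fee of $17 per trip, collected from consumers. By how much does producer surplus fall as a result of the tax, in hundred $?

Producer surplus falls by $794.5 hundred.

Demand slope: (148.5 − 106.5)/(30 − 42) = -3.5, so Qd = 253.5 − 3.5P.
Supply slope: (161 − 151)/(41 − 39) = 5, so Qs = 5P − 44.
Without the tax, 253.5 − 3.5P = 5P − 44 gives 8.5P = 297.5, so P* = $35 and Q* = 131.
With the tax collected from consumers, demand (in seller-price terms) shifts: Qd = 253.5 − 3.5(P + 17).
New equilibrium: consumers pay $45, sellers receive $28, Q = 96. (Wedge: Pb − Ps = 17.)
ΔPS is the trapezoid between Q = 96 and Q = 131 of height $7: ½ · (131 + 96) · 7 = $794.5.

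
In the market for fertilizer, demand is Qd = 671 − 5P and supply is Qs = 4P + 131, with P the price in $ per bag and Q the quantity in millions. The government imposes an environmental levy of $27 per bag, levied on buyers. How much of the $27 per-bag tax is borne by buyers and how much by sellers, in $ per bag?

Buyers bear $12 per bag; sellers bear $15 per bag.

Without the tax, 671 − 5P = 4P + 131 gives 9P = 540, so P* = $60 and Q* = 371.
With the tax collected from buyers, demand (in seller-price terms) shifts: Qd = 671 − 5(P + 27).
New equilibrium: buyers pay $72, sellers receive $45, Q = 311. (Wedge: Pb − Ps = 27.)
Burden on buyers: $12; on sellers: $15. (They sum to $27.)
The less price-elastic side of the market bears the larger share of a per-unit tax.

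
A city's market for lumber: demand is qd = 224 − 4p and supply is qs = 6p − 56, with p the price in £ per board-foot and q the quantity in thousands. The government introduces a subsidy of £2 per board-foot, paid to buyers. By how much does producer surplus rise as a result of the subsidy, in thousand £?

Without the subsidy, 224 − 4p = 6p − 56 gives 10p = 280, so p* = £28 and q* = 112.
With a per-unit subsidy paid to buyers, each effectively pays p − 2, so demand becomes qd = 224 − 4(p − 2).
Solving gives q = 116.8 with buyers paying £26.8 and producers receiving £28.8 (the £2 wedge).
ΔPS is the trapezoid between Q = 116.8 and Q = 112 of height £0.8: ½ · (112 + 116.8) · 0.8 = £91.52.

Producer surplus rises by £91.52 thousand.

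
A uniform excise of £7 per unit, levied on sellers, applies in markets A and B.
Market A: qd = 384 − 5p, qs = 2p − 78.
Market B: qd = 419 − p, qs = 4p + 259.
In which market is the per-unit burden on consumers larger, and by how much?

Market A: pre-tax p* = £66, q* = 54; post-tax q = 44; per-unit burden on consumers = £2.
Market B: pre-tax p* = £32, q* = 387; post-tax q = 381.4; per-unit burden on consumers = £5.6.
Difference: £2 vs £5.6 → market B is larger by £3.6.

Market B, by £3.6.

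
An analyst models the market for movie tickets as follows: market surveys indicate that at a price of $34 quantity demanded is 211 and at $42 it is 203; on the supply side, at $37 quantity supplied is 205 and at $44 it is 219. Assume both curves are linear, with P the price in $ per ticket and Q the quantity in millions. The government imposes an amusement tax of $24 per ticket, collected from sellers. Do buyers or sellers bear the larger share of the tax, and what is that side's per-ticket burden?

Buyers bear the larger share: $16 per ticket.

Demand slope: (203 − 211)/(42 − 34) = -1, so Qd = 245 − P.
Supply slope: (219 − 205)/(44 − 37) = 2, so Qs = 2P + 131.
Without the tax, 245 − P = 2P + 131 gives 3P = 114, so P* = $38 and Q* = 207.
With the tax collected from sellers, supply shifts: Qs = 2(P − 24) + 131.
New equilibrium: buyers pay $54, sellers receive $30, Q = 191. (Wedge: Pb − Ps = 24.)
Per-ticket burden: buyers $16, sellers $8.
Buyers take the larger share because demand is less price-elastic here (demand slope 1 vs supply slope 2).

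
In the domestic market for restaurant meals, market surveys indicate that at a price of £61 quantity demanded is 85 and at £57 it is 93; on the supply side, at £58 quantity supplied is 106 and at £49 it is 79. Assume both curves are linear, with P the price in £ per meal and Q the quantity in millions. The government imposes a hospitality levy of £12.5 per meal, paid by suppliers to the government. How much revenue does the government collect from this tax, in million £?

Tax revenue = £1025 million.

Demand slope: (93 − 85)/(57 − 61) = -2, so Qd = 207 − 2P.
Supply slope: (79 − 106)/(49 − 58) = 3, so Qs = 3P − 68.
Before the tax: set 207 − 2P = 3P − 68 → P* = £55, Q* = 97.
With the tax collected from suppliers, supply shifts: Qs = 3(P − 12.5) − 68.
Solving gives Q = 82 with buyers paying £62.5 and suppliers receiving £50 (the £12.5 wedge).
Revenue = t · Q = 12.5 · 82 = £1025.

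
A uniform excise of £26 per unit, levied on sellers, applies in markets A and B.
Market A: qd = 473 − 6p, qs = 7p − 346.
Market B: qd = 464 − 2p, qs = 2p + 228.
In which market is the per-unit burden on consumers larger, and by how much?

Market A: pre-tax p* = £63, q* = 95; post-tax q = 11; per-unit burden on consumers = £14.
Market B: pre-tax p* = £59, q* = 346; post-tax q = 320; per-unit burden on consumers = £13.
Difference: £14 vs £13 → market A is larger by £1.

Market A, by £1.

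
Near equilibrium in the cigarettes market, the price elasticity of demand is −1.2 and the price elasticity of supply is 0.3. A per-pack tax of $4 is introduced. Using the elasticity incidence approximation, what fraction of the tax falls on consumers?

Consumers' share ≈ 0.2.

Incidence ratio: consumers' share ≈ εs / (εs + |εd|) = 0.3 / (0.3 + 1.2) = 0.2.
Supply is the less elastic side, so consumers bear the smaller share.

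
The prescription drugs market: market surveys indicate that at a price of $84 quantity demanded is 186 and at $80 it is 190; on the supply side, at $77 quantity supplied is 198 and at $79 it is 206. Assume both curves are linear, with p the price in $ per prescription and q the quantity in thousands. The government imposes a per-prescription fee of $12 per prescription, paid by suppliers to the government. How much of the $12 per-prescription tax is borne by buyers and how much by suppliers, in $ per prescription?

Demand slope: (190 − 186)/(80 − 84) = -1, so qd = 270 − p.
Supply slope: (206 − 198)/(79 − 77) = 4, so qs = 4p − 110.
Without the tax, 270 − p = 4p − 110 gives 5p = 380, so p* = $76 and q* = 194.
With the tax collected from suppliers, supply shifts: qs = 4(p − 12) − 110.
New equilibrium: buyers pay $85.6, suppliers receive $73.6, q = 184.4. (Wedge: pb − ps = 12.)
Burden on buyers: $9.6; on suppliers: $2.4. (They sum to $12.)

Buyers bear $9.6 per prescription; suppliers bear $2.4 per prescription.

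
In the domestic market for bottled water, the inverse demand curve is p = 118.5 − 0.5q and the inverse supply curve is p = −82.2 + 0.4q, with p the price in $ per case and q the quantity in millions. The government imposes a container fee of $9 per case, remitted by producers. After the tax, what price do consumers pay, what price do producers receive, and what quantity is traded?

Consumers pay $12; producers receive $3; quantity = 213.

Rewrite in direct form: qd = 237 − 2p and qs = 2.5p + 205.5.
Without the tax, 237 − 2p = 2.5p + 205.5 gives 4.5p = 31.5, so p* = $7 and q* = 223.
With the tax collected from producers, supply shifts: qs = 2.5(p − 9) + 205.5.
Solving gives q = 213 with consumers paying $12 and producers receiving $3 (the $9 wedge).
The less price-elastic side of the market bears the larger share of a per-unit tax.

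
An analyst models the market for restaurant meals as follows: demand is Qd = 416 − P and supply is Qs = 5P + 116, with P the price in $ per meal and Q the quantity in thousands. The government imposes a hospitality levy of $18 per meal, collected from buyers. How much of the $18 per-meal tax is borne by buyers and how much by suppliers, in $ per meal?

Before the tax: set 416 − P = 5P + 116 → P* = $50, Q* = 366.
With the tax collected from buyers, demand (in seller-price terms) shifts: Qd = 416 − (P + 18).
New equilibrium: buyers pay $65, suppliers receive $47, Q = 351. (Wedge: Pb − Ps = 18.)
Burden on buyers: $15; on suppliers: $3. (They sum to $18.)

Buyers bear $15 per meal; suppliers bear $3 per meal.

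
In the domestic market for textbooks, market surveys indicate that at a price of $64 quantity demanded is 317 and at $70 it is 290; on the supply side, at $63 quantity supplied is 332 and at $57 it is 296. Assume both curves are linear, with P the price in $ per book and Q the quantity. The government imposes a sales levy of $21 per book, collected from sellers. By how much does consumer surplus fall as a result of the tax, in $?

Demand slope: (290 − 317)/(70 − 64) = -4.5, so Qd = 605 − 4.5P.
Supply slope: (296 − 332)/(57 − 63) = 6, so Qs = 6P − 46.
Without the tax, 605 − 4.5P = 6P − 46 gives 10.5P = 651, so P* = $62 and Q* = 326.
With the tax collected from sellers, supply shifts: Qs = 6(P − 21) − 46.
New equilibrium: consumers pay $74, sellers receive $53, Q = 272. (Wedge: Pb − Ps = 21.)
ΔCS is the trapezoid between Q = 272 and Q = 326 of height $12: ½ · (326 + 272) · 12 = $3588.

Consumer surplus falls by $3588.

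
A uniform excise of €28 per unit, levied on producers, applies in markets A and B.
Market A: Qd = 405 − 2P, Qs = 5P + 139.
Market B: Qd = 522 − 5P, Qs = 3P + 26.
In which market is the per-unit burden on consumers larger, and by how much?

Market A: pre-tax P* = €38, Q* = 329; post-tax Q = 289; per-unit burden on consumers = €20.
Market B: pre-tax P* = €62, Q* = 212; post-tax Q = 159.5; per-unit burden on consumers = €10.5.
Difference: €20 vs €10.5 → market A is larger by €9.5.

Market A, by €9.5.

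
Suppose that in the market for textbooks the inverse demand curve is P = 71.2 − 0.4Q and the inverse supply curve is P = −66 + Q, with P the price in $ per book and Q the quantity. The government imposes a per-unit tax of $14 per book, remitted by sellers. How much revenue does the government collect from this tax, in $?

Tax revenue = $1232.

Rewrite in direct form: Qd = 178 − 2.5P and Qs = P + 66.
Without the tax, 178 − 2.5P = P + 66 gives 3.5P = 112, so P* = $32 and Q* = 98.
With the tax collected from sellers, supply shifts: Qs = (P − 14) + 66.
New equilibrium: buyers pay $36, sellers receive $22, Q = 88. (Wedge: Pb − Ps = 14.)
Revenue = t · Q = 14 · 88 = $1232.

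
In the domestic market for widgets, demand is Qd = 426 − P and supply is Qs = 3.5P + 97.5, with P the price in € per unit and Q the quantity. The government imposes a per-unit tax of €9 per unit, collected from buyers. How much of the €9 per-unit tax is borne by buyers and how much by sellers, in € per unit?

Buyers bear €7 per unit; sellers bear €2 per unit.

Before the tax: set 426 − P = 3.5P + 97.5 → P* = €73, Q* = 353.
With the tax collected from buyers, demand (in seller-price terms) shifts: Qd = 426 − (P + 9).
New equilibrium: buyers pay €80, sellers receive €71, Q = 346. (Wedge: Pb − Ps = 9.)
Burden on buyers: €7; on sellers: €2. (They sum to €9.)
The less price-elastic side of the market bears the larger share of a per-unit tax.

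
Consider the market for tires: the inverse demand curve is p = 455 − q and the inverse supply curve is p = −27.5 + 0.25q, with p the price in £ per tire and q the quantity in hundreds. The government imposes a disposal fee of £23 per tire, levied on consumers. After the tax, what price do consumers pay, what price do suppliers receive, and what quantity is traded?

Rewrite in direct form: qd = 455 − p and qs = 4p + 110.
Without the tax, 455 − p = 4p + 110 gives 5p = 345, so p* = £69 and q* = 386.
With the tax collected from consumers, demand (in seller-price terms) shifts: qd = 455 − (p + 23).
New equilibrium: consumers pay £87.4, suppliers receive £64.4, q = 367.6. (Wedge: pb − ps = 23.)
The less price-elastic side of the market bears the larger share of a per-unit tax.

Consumers pay £87.4; suppliers receive £64.4; quantity = 367.6.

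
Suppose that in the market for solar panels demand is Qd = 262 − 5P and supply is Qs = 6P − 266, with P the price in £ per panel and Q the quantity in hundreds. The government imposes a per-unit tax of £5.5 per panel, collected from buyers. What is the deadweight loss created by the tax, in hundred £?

Deadweight loss = £41.25 hundred.

Without the tax, 262 − 5P = 6P − 266 gives 11P = 528, so P* = £48 and Q* = 22.
With the tax collected from buyers, demand (in seller-price terms) shifts: Qd = 262 − 5(P + 5.5).
New equilibrium: buyers pay £51, producers receive £45.5, Q = 7. (Wedge: Pb − Ps = 5.5.)
Quantity falls by |ΔQ| = |22 − 7| = 15.
DWL = ½ · t · |ΔQ| = ½ · 5.5 · 15 = £41.25.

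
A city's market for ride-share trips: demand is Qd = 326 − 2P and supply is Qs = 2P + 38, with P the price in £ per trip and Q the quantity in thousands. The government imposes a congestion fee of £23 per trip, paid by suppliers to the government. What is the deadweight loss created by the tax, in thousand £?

Before the tax: set 326 − 2P = 2P + 38 → P* = £72, Q* = 182.
With the tax collected from suppliers, supply shifts: Qs = 2(P − 23) + 38.
New equilibrium: buyers pay £83.5, suppliers receive £60.5, Q = 159. (Wedge: Pb − Ps = 23.)
Quantity falls by |ΔQ| = |182 − 159| = 23.
DWL = ½ · t · |ΔQ| = ½ · 23 · 23 = £264.5.

Deadweight loss = £264.5 thousand.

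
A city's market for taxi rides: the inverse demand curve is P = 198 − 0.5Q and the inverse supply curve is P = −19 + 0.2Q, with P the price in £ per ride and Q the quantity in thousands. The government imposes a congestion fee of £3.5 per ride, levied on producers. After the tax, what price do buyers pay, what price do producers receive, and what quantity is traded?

Rewrite in direct form: Qd = 396 − 2P and Qs = 5P + 95.
Before the tax: set 396 − 2P = 5P + 95 → P* = £43, Q* = 310.
With the tax collected from producers, supply shifts: Qs = 5(P − 3.5) + 95.
New equilibrium: buyers pay £45.5, producers receive £42, Q = 305. (Wedge: Pb − Ps = 3.5.)
The less price-elastic side of the market bears the larger share of a per-unit tax.

Buyers pay £45.5; producers receive £42; quantity = 305.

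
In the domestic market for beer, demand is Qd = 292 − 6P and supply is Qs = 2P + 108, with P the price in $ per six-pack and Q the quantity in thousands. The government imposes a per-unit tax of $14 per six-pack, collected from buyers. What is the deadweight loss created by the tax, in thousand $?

Before the tax: set 292 − 6P = 2P + 108 → P* = $23, Q* = 154.
With the tax collected from buyers, demand (in seller-price terms) shifts: Qd = 292 − 6(P + 14).
New equilibrium: buyers pay $26.5, producers receive $12.5, Q = 133. (Wedge: Pb − Ps = 14.)
Quantity falls by |ΔQ| = |154 − 133| = 21.
DWL = ½ · t · |ΔQ| = ½ · 14 · 21 = $147.

Deadweight loss = $147 thousand.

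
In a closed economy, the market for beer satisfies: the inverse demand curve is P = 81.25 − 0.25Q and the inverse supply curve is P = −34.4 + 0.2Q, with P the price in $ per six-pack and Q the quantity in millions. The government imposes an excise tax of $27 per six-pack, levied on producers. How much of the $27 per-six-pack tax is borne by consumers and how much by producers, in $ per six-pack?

Consumers bear $15 per six-pack; producers bear $12 per six-pack.

Rewrite in direct form: Qd = 325 − 4P and Qs = 5P + 172.
Before the tax: set 325 − 4P = 5P + 172 → P* = $17, Q* = 257.
With the tax collected from producers, supply shifts: Qs = 5(P − 27) + 172.
Solving gives Q = 197 with consumers paying $32 and producers receiving $5 (the $27 wedge).
Burden on consumers: $15; on producers: $12. (They sum to $27.)
The less price-elastic side of the market bears the larger share of a per-unit tax.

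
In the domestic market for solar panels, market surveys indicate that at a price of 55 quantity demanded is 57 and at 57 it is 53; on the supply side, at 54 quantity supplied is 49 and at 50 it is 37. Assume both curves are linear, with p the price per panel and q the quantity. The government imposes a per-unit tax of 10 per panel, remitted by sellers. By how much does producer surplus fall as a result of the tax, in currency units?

Producer surplus falls by 196.

Demand slope: (53 − 57)/(57 − 55) = -2, so qd = 167 − 2p.
Supply slope: (37 − 49)/(50 − 54) = 3, so qs = 3p − 113.
Without the tax, 167 − 2p = 3p − 113 gives 5p = 280, so p* = 56 and q* = 55.
With the tax collected from sellers, supply shifts: qs = 3(p − 10) − 113.
Solving gives q = 43 with consumers paying 62 and sellers receiving 52 (the 10 wedge).
ΔPS is the trapezoid between Q = 43 and Q = 55 of height 4: ½ · (55 + 43) · 4 = 196.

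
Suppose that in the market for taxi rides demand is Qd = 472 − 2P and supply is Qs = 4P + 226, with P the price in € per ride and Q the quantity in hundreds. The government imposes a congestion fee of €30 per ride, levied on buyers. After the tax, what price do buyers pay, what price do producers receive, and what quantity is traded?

Buyers pay €61; producers receive €31; quantity = 350.

Before the tax: set 472 − 2P = 4P + 226 → P* = €41, Q* = 390.
With the tax collected from buyers, demand (in seller-price terms) shifts: Qd = 472 − 2(P + 30).
Solving gives Q = 350 with buyers paying €61 and producers receiving €31 (the €30 wedge).
The less price-elastic side of the market bears the larger share of a per-unit tax.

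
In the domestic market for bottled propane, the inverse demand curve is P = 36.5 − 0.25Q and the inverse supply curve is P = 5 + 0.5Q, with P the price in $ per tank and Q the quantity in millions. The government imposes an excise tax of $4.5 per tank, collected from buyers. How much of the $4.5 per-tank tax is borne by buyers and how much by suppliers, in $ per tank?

Rewrite in direct form: Qd = 146 − 4P and Qs = 2P − 10.
Without the tax, 146 − 4P = 2P − 10 gives 6P = 156, so P* = $26 and Q* = 42.
With the tax collected from buyers, demand (in seller-price terms) shifts: Qd = 146 − 4(P + 4.5).
New equilibrium: buyers pay $27.5, suppliers receive $23, Q = 36. (Wedge: Pb − Ps = 4.5.)
Burden on buyers: $1.5; on suppliers: $3. (They sum to $4.5.)

Buyers bear $1.5 per tank; suppliers bear $3 per tank.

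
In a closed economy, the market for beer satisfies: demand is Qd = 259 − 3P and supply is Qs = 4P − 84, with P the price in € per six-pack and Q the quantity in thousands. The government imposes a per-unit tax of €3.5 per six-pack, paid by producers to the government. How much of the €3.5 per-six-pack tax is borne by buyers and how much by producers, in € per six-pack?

Buyers bear €2 per six-pack; producers bear €1.5 per six-pack.

Before the tax: set 259 − 3P = 4P − 84 → P* = €49, Q* = 112.
With the tax collected from producers, supply shifts: Qs = 4(P − 3.5) − 84.
New equilibrium: buyers pay €51, producers receive €47.5, Q = 106. (Wedge: Pb − Ps = 3.5.)
Burden on buyers: €2; on producers: €1.5. (They sum to €3.5.)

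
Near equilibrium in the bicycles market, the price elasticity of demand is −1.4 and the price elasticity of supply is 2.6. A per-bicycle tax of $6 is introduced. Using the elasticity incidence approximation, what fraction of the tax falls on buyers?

Incidence ratio: buyers' share ≈ εs / (εs + |εd|) = 2.6 / (2.6 + 1.4) = 0.65.
Supply is the more elastic side, so buyers bear the larger share.

Buyers' share ≈ 0.65.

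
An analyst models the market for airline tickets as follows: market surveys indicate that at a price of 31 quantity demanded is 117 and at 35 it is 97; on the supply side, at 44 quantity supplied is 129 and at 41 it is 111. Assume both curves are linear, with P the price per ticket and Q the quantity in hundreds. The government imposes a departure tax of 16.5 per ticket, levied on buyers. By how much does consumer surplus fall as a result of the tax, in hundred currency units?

Demand slope: (97 − 117)/(35 − 31) = -5, so Qd = 272 − 5P.
Supply slope: (111 − 129)/(41 − 44) = 6, so Qs = 6P − 135.
Without the tax, 272 − 5P = 6P − 135 gives 11P = 407, so P* = 37 and Q* = 87.
With the tax collected from buyers, demand (in seller-price terms) shifts: Qd = 272 − 5(P + 16.5).
Solving gives Q = 42 with buyers paying 46 and producers receiving 29.5 (the 16.5 wedge).
ΔCS is the trapezoid between Q = 42 and Q = 87 of height 9: ½ · (87 + 42) · 9 = 580.5.

Consumer surplus falls by 580.5 hundred.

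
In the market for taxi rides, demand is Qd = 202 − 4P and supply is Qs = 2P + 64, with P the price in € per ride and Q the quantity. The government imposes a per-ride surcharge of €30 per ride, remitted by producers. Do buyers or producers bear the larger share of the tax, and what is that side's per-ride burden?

Producers bear the larger share: €20 per ride.

Before the tax: set 202 − 4P = 2P + 64 → P* = €23, Q* = 110.
With the tax collected from producers, supply shifts: Qs = 2(P − 30) + 64.
Solving gives Q = 70 with buyers paying €33 and producers receiving €3 (the €30 wedge).
Per-ride burden: buyers €10, producers €20.
Producers take the larger share because supply is less price-elastic here (demand slope 4 vs supply slope 2).
The less price-elastic side of the market bears the larger share of a per-unit tax.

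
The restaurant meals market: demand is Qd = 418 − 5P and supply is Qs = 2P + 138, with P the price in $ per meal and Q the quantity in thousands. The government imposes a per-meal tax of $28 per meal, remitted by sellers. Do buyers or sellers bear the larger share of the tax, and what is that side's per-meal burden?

Before the tax: set 418 − 5P = 2P + 138 → P* = $40, Q* = 218.
With the tax collected from sellers, supply shifts: Qs = 2(P − 28) + 138.
Solving gives Q = 178 with buyers paying $48 and sellers receiving $20 (the $28 wedge).
Per-meal burden: buyers $8, sellers $20.
Sellers take the larger share because supply is less price-elastic here (demand slope 5 vs supply slope 2).

Sellers bear the larger share: $20 per meal.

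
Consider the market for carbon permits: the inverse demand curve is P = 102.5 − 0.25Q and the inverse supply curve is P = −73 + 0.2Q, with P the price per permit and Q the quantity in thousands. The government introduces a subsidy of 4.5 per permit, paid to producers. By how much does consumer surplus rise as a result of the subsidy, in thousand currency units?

Consumer surplus rises by 987.5 thousand.

Inverting to Q(P) form: Qd = 410 − 4P; Qs = 5P + 365.
Without the subsidy, 410 − 4P = 5P + 365 gives 9P = 45, so P* = 5 and Q* = 390.
With a per-unit subsidy paid to producers, each receives P + 4.5 per unit sold, so supply becomes Qs = 5(P + 4.5) + 365.
New equilibrium: buyers pay 2.5, producers receive 7, Q = 400. (Wedge: Pb − Ps = −4.5.)
ΔCS is the trapezoid between Q = 400 and Q = 390 of height 2.5: ½ · (390 + 400) · 2.5 = 987.5.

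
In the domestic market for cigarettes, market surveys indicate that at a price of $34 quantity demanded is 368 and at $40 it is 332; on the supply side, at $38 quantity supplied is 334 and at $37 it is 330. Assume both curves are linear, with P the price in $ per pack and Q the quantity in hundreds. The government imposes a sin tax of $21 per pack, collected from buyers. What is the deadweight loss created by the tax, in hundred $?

Deadweight loss = $529.2 hundred.

Demand slope: (332 − 368)/(40 − 34) = -6, so Qd = 572 − 6P.
Supply slope: (330 − 334)/(37 − 38) = 4, so Qs = 4P + 182.
Without the tax, 572 − 6P = 4P + 182 gives 10P = 390, so P* = $39 and Q* = 338.
With the tax collected from buyers, demand (in seller-price terms) shifts: Qd = 572 − 6(P + 21).
New equilibrium: buyers pay $47.4, suppliers receive $26.4, Q = 287.6. (Wedge: Pb − Ps = 21.)
Quantity falls by |ΔQ| = |338 − 287.6| = 50.4.
DWL = ½ · t · |ΔQ| = ½ · 21 · 50.4 = $529.2.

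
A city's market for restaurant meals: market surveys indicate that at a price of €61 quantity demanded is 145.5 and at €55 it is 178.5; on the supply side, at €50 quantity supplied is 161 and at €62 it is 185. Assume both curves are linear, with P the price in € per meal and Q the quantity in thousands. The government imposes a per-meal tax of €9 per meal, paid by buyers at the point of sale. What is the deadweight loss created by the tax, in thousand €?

Demand slope: (178.5 − 145.5)/(55 − 61) = -5.5, so Qd = 481 − 5.5P.
Supply slope: (185 − 161)/(62 − 50) = 2, so Qs = 2P + 61.
Before the tax: set 481 − 5.5P = 2P + 61 → P* = €56, Q* = 173.
With the tax collected from buyers, demand (in seller-price terms) shifts: Qd = 481 − 5.5(P + 9).
Solving gives Q = 159.8 with buyers paying €58.4 and suppliers receiving €49.4 (the €9 wedge).
Quantity falls by |ΔQ| = |173 − 159.8| = 13.2.
DWL = ½ · t · |ΔQ| = ½ · 9 · 13.2 = €59.4.

Deadweight loss = €59.4 thousand.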